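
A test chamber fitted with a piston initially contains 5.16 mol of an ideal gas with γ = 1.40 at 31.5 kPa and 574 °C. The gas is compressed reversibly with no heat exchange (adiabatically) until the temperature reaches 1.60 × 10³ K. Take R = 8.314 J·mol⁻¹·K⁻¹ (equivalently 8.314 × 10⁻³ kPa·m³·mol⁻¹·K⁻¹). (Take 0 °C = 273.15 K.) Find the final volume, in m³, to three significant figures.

Convert: T₁ = 847.1 K.
From PV = nRT: V₁ = nRT₁/P₁ = 1.154 m³.
Adiabatic (γ = 1.40), T V^(γ−1) and P V^γ constant: P₂ = P₁·(T₂/T₁)^(γ/(γ−1)) = 291.7 kPa; V₂ = V₁·(T₁/T₂)^(1/(γ−1)) = 0.2353 m³.

V₂ ≈ 0.235 m³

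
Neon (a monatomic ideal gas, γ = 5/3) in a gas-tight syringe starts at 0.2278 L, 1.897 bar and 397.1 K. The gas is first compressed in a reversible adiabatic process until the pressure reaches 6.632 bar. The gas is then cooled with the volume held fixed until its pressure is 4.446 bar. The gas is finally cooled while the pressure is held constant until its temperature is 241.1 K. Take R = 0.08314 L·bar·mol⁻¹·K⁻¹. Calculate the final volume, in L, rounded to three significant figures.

V₄ ≈ 0.0590 L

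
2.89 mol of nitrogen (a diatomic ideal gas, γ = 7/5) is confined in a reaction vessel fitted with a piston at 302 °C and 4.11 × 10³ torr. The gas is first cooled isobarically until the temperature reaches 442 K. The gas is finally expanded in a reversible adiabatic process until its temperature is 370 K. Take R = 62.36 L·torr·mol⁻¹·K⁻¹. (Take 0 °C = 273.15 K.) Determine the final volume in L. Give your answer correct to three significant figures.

Convert: T₁ = 575.1 K.
From PV = nRT: V₁ = nRT₁/P₁ = 25.22 L.
Isobaric, so V/T is constant: P₂ = P₁; V₂ = V₁·(T₂/T₁) = 19.38 L.
Reversible adiabatic, γ = 7/5: P₃ = P₂·(T₃/T₂)^(γ/(γ−1)) = 2206 torr; V₃ = V₂·(T₂/T₃)^(1/(γ−1)) = 30.23 L.

V₃ ≈ 30.2 L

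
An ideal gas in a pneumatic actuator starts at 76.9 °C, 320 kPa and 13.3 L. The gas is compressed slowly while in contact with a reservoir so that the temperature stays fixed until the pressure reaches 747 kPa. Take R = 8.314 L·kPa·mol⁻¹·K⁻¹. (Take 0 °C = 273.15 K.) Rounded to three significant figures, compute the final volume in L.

V₂ ≈ 5.70 L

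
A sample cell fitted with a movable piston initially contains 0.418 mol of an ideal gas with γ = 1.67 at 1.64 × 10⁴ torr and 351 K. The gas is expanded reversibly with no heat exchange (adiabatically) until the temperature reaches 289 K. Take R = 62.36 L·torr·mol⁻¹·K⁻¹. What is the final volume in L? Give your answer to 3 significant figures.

V₂ ≈ 0.746 L

From PV = nRT: V₁ = nRT₁/P₁ = 0.5579 L.
Reversible adiabatic, γ = 1.67: P₂ = P₁·(T₂/T₁)^(γ/(γ−1)) = 1.010e+04 torr; V₂ = V₁·(T₁/T₂)^(1/(γ−1)) = 0.7456 L.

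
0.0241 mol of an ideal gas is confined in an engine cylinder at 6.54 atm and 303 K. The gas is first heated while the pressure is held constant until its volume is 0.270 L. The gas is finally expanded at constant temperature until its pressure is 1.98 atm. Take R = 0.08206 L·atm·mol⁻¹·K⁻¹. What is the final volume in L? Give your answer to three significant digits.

V₃ ≈ 0.892 L

From PV = nRT: V₁ = nRT₁/P₁ = 0.09162 L.
Isobaric, so V/T is constant: P₂ = P₁; T₂ = T₁·(V₂/V₁) = 892.9 K.
Isothermal, so P V is constant: T₃ = T₂; V₃ = V₂·(P₂/P₃) = 0.8918 L.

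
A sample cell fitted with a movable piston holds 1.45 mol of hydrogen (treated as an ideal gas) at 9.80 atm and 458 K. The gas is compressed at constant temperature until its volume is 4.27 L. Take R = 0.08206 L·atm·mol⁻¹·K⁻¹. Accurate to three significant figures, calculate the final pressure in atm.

P₂ ≈ 12.8 atm

From PV = nRT: V₁ = nRT₁/P₁ = 5.561 L.
Isothermal, so P V is constant: T₂ = T₁; P₂ = P₁·(V₁/V₂) = 12.76 atm.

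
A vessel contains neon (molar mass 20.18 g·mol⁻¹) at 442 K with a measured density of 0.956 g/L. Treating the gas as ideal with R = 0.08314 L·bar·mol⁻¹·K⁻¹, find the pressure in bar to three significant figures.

P ≈ 1.74 bar

ρ = PM/(RT) ⇒ P = ρRT/M = (0.956 × 0.08314 × 442.0) / 20.18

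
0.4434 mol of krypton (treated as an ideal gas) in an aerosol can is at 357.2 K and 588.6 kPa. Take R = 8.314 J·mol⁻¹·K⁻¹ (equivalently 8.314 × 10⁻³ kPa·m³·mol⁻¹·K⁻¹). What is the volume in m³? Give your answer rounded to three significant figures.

V ≈ 0.00224 m³

PV = nRT ⇒ V = nRT/P = (0.4434 × 8.314 × 10⁻³ × 357.2) / 588.6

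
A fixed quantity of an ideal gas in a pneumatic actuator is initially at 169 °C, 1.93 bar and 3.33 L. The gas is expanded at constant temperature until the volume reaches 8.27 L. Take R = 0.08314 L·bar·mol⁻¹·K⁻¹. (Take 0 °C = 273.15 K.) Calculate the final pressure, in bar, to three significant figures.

Convert: T₁ = 442.1 K.
T constant ⇒ Boyle's law P V = const: T₂ = T₁; P₂ = P₁·(V₁/V₂) = 0.7771 bar.

P₂ ≈ 0.777 bar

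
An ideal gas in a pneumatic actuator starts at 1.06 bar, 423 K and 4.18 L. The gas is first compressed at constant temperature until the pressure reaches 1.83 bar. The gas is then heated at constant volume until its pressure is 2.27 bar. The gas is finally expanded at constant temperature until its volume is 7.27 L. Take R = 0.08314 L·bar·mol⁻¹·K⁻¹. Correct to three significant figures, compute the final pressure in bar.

T constant ⇒ Boyle's law P V = const: T₂ = T₁; V₂ = V₁·(P₁/P₂) = 2.421 L.
Isochoric, so P/T is constant: V₃ = V₂; T₃ = T₂·(P₃/P₂) = 524.7 K.
Isothermal, so P V is constant: T₄ = T₃; P₄ = P₃·(V₃/V₄) = 0.7560 bar.

P₄ ≈ 0.756 bar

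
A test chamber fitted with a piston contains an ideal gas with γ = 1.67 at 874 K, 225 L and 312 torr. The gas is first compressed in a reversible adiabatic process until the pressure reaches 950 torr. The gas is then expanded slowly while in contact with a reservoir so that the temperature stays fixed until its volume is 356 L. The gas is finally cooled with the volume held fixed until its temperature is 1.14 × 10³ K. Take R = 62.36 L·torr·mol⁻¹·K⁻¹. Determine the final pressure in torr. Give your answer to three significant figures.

P₄ ≈ 257 torr

Adiabatic (γ = 1.67), T V^(γ−1) and P V^γ constant: T₂ = T₁·(P₂/P₁)^((γ−1)/γ) = 1366 K; V₂ = V₁·(P₁/P₂)^(1/γ) = 115.5 L.
T constant ⇒ Boyle's law P V = const: T₃ = T₂; P₃ = P₂·(V₂/V₃) = 308.2 torr.
V constant ⇒ P ∝ T: V₄ = V₃; P₄ = P₃·(T₄/T₃) = 257.2 torr.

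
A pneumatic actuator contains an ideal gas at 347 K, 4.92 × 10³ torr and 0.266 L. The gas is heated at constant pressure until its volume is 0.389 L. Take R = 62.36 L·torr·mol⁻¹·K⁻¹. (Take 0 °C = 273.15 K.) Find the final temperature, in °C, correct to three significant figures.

T₂ ≈ 234 °C

P constant ⇒ V ∝ T: P₂ = P₁; T₂ = T₁·(V₂/V₁) = 507.5 K.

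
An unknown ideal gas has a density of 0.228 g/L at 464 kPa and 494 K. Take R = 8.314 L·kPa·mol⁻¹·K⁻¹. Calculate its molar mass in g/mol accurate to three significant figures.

M ≈ 2.02 g/mol

ρ = PM/(RT) ⇒ M = ρRT/P = (0.228 × 8.314 × 494.0) / 464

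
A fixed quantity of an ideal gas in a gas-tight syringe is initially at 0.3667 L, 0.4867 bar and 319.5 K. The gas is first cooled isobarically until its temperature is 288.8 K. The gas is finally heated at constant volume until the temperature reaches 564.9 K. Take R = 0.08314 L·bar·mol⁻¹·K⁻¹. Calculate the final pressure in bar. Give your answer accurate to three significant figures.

Isobaric, so V/T is constant: P₂ = P₁; V₂ = V₁·(T₂/T₁) = 0.3315 L.
Isochoric, so P/T is constant: V₃ = V₂; P₃ = P₂·(T₃/T₂) = 0.9520 bar.

P₃ ≈ 0.952 bar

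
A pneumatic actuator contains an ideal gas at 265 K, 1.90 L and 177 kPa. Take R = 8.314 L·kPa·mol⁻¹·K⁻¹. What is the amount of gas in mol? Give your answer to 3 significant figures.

PV = nRT ⇒ n = PV/(RT) = (177 × 1.90) / (8.314 × 265)

n ≈ 0.153 mol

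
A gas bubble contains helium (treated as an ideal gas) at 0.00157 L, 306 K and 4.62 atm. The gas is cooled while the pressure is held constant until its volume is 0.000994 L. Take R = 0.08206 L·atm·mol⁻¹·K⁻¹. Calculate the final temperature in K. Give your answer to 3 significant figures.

T₂ ≈ 194 K

P constant ⇒ V ∝ T: P₂ = P₁; T₂ = T₁·(V₂/V₁) = 193.7 K.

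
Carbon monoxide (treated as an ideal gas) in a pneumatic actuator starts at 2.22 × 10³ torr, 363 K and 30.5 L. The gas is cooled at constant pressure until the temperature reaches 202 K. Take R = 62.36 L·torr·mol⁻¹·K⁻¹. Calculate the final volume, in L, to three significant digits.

V₂ ≈ 17.0 L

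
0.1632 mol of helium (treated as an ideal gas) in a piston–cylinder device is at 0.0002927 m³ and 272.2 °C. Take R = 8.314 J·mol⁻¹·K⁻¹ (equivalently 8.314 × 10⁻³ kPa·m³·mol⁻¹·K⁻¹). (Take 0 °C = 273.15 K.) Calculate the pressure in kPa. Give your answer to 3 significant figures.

P ≈ 2.53e+03 kPa

Convert: T = 545.35 K.
PV = nRT ⇒ P = nRT/V = (0.1632 × 8.314 × 10⁻³ × 545.35) / 0.0002927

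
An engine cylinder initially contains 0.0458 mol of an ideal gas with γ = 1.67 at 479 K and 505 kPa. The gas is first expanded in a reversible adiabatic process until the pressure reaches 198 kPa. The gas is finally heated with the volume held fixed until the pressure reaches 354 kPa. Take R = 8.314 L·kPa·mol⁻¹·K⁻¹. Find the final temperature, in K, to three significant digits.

From PV = nRT: V₁ = nRT₁/P₁ = 0.3612 L.
Adiabatic (γ = 1.67), T V^(γ−1) and P V^γ constant: T₂ = T₁·(P₂/P₁)^((γ−1)/γ) = 329.0 K; V₂ = V₁·(P₁/P₂)^(1/γ) = 0.6327 L.
V constant ⇒ P ∝ T: V₃ = V₂; T₃ = T₂·(P₃/P₂) = 588.2 K.

T₃ ≈ 588 K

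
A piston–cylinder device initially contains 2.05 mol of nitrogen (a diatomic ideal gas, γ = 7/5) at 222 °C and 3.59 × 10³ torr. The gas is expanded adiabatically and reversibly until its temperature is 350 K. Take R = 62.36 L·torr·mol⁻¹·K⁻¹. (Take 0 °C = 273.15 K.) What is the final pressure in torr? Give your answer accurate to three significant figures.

Convert: T₁ = 495.1 K.
From PV = nRT: V₁ = nRT₁/P₁ = 17.63 L.
Adiabatic (γ = 7/5), T V^(γ−1) and P V^γ constant: P₂ = P₁·(T₂/T₁)^(γ/(γ−1)) = 1066 torr; V₂ = V₁·(T₁/T₂)^(1/(γ−1)) = 41.97 L.

P₂ ≈ 1.07e+03 torr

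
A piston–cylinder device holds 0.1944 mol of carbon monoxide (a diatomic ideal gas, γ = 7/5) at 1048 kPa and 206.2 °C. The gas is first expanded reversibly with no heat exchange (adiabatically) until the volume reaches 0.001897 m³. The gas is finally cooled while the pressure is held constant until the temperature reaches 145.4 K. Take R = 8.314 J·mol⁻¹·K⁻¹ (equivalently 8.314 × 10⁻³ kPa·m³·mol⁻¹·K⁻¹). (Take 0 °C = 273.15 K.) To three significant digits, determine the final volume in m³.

Convert: T₁ = 479.3 K.
From PV = nRT: V₁ = nRT₁/P₁ = 0.0007393 m³.
Adiabatic (γ = 7/5), T V^(γ−1) and P V^γ constant: T₂ = T₁·(V₁/V₂)^(γ−1) = 328.8 K; P₂ = P₁·(V₁/V₂)^γ = 280.1 kPa.
Isobaric, so V/T is constant: P₃ = P₂; V₃ = V₂·(T₃/T₂) = 0.0008389 m³.

V₃ ≈ 0.000839 m³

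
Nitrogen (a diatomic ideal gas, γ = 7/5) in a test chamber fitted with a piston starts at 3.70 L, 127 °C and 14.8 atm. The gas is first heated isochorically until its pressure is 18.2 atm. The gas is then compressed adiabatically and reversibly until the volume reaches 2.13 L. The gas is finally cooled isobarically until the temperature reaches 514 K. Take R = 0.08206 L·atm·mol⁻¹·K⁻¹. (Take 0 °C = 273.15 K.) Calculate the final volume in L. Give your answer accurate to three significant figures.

V₄ ≈ 1.78 L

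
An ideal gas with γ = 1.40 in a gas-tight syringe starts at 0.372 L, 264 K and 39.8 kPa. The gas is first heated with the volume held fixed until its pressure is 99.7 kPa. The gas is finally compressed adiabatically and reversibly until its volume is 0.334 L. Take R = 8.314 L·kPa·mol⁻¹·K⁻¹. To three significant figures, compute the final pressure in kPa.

P₃ ≈ 116 kPa

Isochoric, so P/T is constant: V₂ = V₁; T₂ = T₁·(P₂/P₁) = 661.3 K.
Reversible adiabatic, γ = 1.40: T₃ = T₂·(V₂/V₃)^(γ−1) = 690.5 K; P₃ = P₂·(V₂/V₃)^γ = 115.9 kPa.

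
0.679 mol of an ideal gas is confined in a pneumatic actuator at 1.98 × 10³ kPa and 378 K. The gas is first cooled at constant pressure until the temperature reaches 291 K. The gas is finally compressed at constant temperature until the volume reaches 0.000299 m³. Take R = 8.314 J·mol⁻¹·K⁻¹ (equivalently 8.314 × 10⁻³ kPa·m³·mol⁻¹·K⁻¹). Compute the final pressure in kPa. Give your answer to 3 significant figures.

P₃ ≈ 5.49e+03 kPa

From PV = nRT: V₁ = nRT₁/P₁ = 0.001078 m³.
P constant ⇒ V ∝ T: P₂ = P₁; V₂ = V₁·(T₂/T₁) = 0.0008297 m³.
Isothermal, so P V is constant: T₃ = T₂; P₃ = P₂·(V₂/V₃) = 5494 kPa.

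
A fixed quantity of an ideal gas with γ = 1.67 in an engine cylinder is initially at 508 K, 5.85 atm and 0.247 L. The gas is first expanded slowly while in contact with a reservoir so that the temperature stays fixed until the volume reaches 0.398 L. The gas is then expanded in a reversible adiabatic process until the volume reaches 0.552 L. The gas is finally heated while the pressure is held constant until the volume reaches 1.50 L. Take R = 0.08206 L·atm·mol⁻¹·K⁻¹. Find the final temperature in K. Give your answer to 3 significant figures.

T constant ⇒ Boyle's law P V = const: T₂ = T₁; P₂ = P₁·(V₁/V₂) = 3.631 atm.
Adiabatic (γ = 1.67), T V^(γ−1) and P V^γ constant: T₃ = T₂·(V₂/V₃)^(γ−1) = 408.0 K; P₃ = P₂·(V₂/V₃)^γ = 2.103 atm.
P constant ⇒ V ∝ T: P₄ = P₃; T₄ = T₃·(V₄/V₃) = 1109 K.

T₄ ≈ 1.11e+03 K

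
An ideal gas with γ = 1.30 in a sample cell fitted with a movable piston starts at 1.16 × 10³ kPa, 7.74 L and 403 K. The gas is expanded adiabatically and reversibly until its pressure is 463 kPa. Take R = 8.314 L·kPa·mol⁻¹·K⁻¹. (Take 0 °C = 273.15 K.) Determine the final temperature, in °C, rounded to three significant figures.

Adiabatic (γ = 1.30), T V^(γ−1) and P V^γ constant: T₂ = T₁·(P₂/P₁)^((γ−1)/γ) = 326.0 K; V₂ = V₁·(P₁/P₂)^(1/γ) = 15.69 L.

T₂ ≈ 52.9 °C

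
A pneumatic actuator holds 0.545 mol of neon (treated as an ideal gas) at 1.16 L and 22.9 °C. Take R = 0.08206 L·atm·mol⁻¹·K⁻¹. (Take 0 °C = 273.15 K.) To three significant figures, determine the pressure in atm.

P ≈ 11.4 atm

Convert: T = 296.05 K.
PV = nRT ⇒ P = nRT/V = (0.545 × 0.08206 × 296.05) / 1.16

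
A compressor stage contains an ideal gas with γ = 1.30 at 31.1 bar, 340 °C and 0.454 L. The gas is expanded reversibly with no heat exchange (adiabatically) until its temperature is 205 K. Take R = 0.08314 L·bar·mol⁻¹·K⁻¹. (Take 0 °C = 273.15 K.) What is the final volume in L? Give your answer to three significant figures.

V₂ ≈ 17.5 L

Convert: T₁ = 613.1 K.
Reversible adiabatic, γ = 1.30: P₂ = P₁·(T₂/T₁)^(γ/(γ−1)) = 0.2697 bar; V₂ = V₁·(T₁/T₂)^(1/(γ−1)) = 17.50 L.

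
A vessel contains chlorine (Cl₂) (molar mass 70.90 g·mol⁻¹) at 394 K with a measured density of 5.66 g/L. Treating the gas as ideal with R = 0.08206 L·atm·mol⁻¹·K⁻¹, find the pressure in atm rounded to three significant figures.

P ≈ 2.58 atm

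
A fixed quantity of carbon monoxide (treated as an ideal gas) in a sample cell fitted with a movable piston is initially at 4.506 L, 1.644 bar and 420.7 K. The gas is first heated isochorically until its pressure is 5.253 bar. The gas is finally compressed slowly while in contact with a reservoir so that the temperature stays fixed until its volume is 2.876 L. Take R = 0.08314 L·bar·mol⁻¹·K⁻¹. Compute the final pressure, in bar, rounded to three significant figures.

V constant ⇒ P ∝ T: V₂ = V₁; T₂ = T₁·(P₂/P₁) = 1344 K.
Isothermal, so P V is constant: T₃ = T₂; P₃ = P₂·(V₂/V₃) = 8.230 bar.

P₃ ≈ 8.23 bar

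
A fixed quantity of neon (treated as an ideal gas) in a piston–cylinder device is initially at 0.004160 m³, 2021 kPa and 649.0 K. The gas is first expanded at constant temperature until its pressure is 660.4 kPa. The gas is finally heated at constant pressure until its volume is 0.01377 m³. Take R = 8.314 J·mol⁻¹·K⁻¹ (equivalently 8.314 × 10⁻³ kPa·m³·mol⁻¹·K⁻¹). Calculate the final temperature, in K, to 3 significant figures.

T₃ ≈ 702 K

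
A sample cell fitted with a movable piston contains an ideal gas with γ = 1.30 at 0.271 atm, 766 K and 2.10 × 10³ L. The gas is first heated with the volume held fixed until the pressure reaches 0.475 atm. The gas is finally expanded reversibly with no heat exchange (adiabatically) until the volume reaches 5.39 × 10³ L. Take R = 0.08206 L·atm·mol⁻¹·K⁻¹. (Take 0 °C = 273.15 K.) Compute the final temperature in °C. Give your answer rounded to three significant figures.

T₃ ≈ 739 °C

V constant ⇒ P ∝ T: V₂ = V₁; T₂ = T₁·(P₂/P₁) = 1343 K.
Adiabatic (γ = 1.30), T V^(γ−1) and P V^γ constant: T₃ = T₂·(V₂/V₃)^(γ−1) = 1012 K; P₃ = P₂·(V₂/V₃)^γ = 0.1395 atm.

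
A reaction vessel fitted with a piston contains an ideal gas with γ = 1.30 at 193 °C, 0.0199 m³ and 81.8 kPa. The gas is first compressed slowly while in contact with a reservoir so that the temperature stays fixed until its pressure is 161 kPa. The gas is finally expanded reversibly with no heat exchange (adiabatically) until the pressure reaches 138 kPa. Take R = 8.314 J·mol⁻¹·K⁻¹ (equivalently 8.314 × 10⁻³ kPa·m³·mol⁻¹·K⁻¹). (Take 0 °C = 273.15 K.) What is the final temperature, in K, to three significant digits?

T₃ ≈ 450 K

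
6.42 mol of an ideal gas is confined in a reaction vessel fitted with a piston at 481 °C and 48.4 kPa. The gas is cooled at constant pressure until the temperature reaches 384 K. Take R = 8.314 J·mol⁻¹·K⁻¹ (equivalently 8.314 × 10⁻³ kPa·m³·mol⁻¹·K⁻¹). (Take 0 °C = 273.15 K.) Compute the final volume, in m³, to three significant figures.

V₂ ≈ 0.423 m³

Convert: T₁ = 754.1 K.
From PV = nRT: V₁ = nRT₁/P₁ = 0.8317 m³.
P constant ⇒ V ∝ T: P₂ = P₁; V₂ = V₁·(T₂/T₁) = 0.4235 m³.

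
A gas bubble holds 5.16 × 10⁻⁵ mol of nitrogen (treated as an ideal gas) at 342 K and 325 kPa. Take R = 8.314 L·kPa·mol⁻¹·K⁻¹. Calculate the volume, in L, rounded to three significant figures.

V ≈ 0.000451 L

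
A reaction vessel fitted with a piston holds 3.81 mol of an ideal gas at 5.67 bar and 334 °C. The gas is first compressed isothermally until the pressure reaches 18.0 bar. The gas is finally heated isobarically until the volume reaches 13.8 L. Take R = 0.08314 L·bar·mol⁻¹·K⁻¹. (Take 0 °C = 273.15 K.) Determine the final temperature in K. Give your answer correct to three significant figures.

Convert: T₁ = 607.1 K.
From PV = nRT: V₁ = nRT₁/P₁ = 33.92 L.
Isothermal, so P V is constant: T₂ = T₁; V₂ = V₁·(P₁/P₂) = 10.68 L.
P constant ⇒ V ∝ T: P₃ = P₂; T₃ = T₂·(V₃/V₂) = 784.2 K.

T₃ ≈ 784 K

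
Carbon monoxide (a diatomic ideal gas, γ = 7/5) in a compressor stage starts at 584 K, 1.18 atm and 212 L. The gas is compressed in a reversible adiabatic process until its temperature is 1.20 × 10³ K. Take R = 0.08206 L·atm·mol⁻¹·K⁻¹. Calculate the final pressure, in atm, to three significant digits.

P₂ ≈ 14.7 atm

Reversible adiabatic, γ = 7/5: P₂ = P₁·(T₂/T₁)^(γ/(γ−1)) = 14.67 atm; V₂ = V₁·(T₁/T₂)^(1/(γ−1)) = 35.03 L.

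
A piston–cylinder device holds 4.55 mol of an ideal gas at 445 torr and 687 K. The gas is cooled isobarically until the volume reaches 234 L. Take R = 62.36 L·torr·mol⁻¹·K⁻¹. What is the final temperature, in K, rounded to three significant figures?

From PV = nRT: V₁ = nRT₁/P₁ = 438.0 L.
Isobaric, so V/T is constant: P₂ = P₁; T₂ = T₁·(V₂/V₁) = 367.0 K.

T₂ ≈ 367 K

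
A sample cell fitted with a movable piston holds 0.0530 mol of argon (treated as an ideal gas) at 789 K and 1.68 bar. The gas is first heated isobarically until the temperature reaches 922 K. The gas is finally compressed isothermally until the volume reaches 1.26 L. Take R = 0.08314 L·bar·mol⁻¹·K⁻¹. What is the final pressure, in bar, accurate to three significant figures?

From PV = nRT: V₁ = nRT₁/P₁ = 2.069 L.
P constant ⇒ V ∝ T: P₂ = P₁; V₂ = V₁·(T₂/T₁) = 2.418 L.
Isothermal, so P V is constant: T₃ = T₂; P₃ = P₂·(V₂/V₃) = 3.224 bar.

P₃ ≈ 3.22 bar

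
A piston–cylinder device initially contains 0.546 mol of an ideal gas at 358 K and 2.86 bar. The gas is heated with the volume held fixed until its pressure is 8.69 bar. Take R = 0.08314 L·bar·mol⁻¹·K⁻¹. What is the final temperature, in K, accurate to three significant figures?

From PV = nRT: V₁ = nRT₁/P₁ = 5.682 L.
V constant ⇒ P ∝ T: V₂ = V₁; T₂ = T₁·(P₂/P₁) = 1088 K.

T₂ ≈ 1.09e+03 K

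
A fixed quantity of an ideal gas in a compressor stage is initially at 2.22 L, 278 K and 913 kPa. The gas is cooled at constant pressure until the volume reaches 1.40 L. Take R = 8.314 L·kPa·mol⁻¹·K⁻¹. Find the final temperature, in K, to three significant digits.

T₂ ≈ 175 K

P constant ⇒ V ∝ T: P₂ = P₁; T₂ = T₁·(V₂/V₁) = 175.3 K.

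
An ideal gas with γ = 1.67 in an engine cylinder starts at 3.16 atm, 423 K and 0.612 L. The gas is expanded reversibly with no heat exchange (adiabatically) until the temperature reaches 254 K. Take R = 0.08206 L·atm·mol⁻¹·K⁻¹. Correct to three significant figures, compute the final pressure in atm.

P₂ ≈ 0.886 atm

Reversible adiabatic, γ = 1.67: P₂ = P₁·(T₂/T₁)^(γ/(γ−1)) = 0.8863 atm; V₂ = V₁·(T₁/T₂)^(1/(γ−1)) = 1.310 L.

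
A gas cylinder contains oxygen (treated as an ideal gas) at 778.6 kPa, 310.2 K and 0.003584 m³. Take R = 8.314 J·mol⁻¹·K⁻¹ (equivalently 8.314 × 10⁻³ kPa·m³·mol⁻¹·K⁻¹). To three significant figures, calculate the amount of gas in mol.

n ≈ 1.08 mol

PV = nRT ⇒ n = PV/(RT) = (778.6 × 0.003584) / (8.314 × 10⁻³ × 310.2)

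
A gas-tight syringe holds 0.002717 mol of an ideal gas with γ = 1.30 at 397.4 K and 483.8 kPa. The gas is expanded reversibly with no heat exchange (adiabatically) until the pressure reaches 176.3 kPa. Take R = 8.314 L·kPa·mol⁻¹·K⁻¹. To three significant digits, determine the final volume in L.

From PV = nRT: V₁ = nRT₁/P₁ = 0.01856 L.
Adiabatic (γ = 1.30), T V^(γ−1) and P V^γ constant: T₂ = T₁·(P₂/P₁)^((γ−1)/γ) = 314.8 K; V₂ = V₁·(P₁/P₂)^(1/γ) = 0.04034 L.

V₂ ≈ 0.0403 L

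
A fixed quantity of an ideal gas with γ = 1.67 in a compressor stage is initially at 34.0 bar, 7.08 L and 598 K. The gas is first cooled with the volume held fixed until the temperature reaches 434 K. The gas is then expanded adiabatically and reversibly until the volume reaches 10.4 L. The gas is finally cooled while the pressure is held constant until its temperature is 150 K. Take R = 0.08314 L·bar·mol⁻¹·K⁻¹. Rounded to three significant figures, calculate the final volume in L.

V₄ ≈ 4.65 L

Isochoric, so P/T is constant: V₂ = V₁; P₂ = P₁·(T₂/T₁) = 24.68 bar.
Reversible adiabatic, γ = 1.67: T₃ = T₂·(V₂/V₃)^(γ−1) = 335.4 K; P₃ = P₂·(V₂/V₃)^γ = 12.98 bar.
P constant ⇒ V ∝ T: P₄ = P₃; V₄ = V₃·(T₄/T₃) = 4.651 L.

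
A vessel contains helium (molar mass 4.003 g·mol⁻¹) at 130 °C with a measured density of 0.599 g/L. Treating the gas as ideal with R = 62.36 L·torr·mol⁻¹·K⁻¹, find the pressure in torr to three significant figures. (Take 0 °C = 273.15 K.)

ρ = PM/(RT) ⇒ P = ρRT/M = (0.599 × 62.36 × 403.1) / 4.003

P ≈ 3.76e+03 torr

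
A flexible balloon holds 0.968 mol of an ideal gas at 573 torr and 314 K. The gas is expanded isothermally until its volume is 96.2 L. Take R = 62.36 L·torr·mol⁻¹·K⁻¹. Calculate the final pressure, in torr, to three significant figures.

P₂ ≈ 197 torr

From PV = nRT: V₁ = nRT₁/P₁ = 33.08 L.
Isothermal, so P V is constant: T₂ = T₁; P₂ = P₁·(V₁/V₂) = 197.0 torr.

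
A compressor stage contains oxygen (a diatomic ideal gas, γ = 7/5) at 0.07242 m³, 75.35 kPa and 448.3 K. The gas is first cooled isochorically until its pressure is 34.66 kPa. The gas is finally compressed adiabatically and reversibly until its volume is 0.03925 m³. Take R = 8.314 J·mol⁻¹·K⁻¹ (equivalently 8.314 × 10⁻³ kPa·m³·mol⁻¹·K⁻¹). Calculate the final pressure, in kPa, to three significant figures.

V constant ⇒ P ∝ T: V₂ = V₁; T₂ = T₁·(P₂/P₁) = 206.2 K.
Adiabatic (γ = 7/5), T V^(γ−1) and P V^γ constant: T₃ = T₂·(V₂/V₃)^(γ−1) = 263.5 K; P₃ = P₂·(V₂/V₃)^γ = 81.71 kPa.

P₃ ≈ 81.7 kPa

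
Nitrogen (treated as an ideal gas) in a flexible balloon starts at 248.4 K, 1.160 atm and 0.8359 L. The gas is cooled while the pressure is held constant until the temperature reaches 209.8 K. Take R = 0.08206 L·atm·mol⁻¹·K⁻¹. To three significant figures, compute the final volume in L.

V₂ ≈ 0.706 L

P constant ⇒ V ∝ T: P₂ = P₁; V₂ = V₁·(T₂/T₁) = 0.7060 L.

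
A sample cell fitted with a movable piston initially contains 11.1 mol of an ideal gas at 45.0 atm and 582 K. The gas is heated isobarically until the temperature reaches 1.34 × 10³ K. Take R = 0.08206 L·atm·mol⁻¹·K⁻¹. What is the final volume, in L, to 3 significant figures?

V₂ ≈ 27.1 L

From PV = nRT: V₁ = nRT₁/P₁ = 11.78 L.
P constant ⇒ V ∝ T: P₂ = P₁; V₂ = V₁·(T₂/T₁) = 27.12 L.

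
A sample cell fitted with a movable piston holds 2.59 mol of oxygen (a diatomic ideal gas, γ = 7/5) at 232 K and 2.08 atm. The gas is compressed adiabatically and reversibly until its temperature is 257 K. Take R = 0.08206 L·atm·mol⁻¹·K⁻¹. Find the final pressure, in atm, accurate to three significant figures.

P₂ ≈ 2.98 atm

From PV = nRT: V₁ = nRT₁/P₁ = 23.71 L.
Adiabatic (γ = 7/5), T V^(γ−1) and P V^γ constant: P₂ = P₁·(T₂/T₁)^(γ/(γ−1)) = 2.976 atm; V₂ = V₁·(T₁/T₂)^(1/(γ−1)) = 18.35 L.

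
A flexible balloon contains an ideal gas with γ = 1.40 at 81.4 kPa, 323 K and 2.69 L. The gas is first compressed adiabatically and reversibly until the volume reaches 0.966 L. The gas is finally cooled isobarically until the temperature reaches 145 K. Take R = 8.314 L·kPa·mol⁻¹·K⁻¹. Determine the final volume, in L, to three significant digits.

V₃ ≈ 0.288 L

Adiabatic (γ = 1.40), T V^(γ−1) and P V^γ constant: T₂ = T₁·(V₁/V₂)^(γ−1) = 486.5 K; P₂ = P₁·(V₁/V₂)^γ = 341.4 kPa.
P constant ⇒ V ∝ T: P₃ = P₂; V₃ = V₂·(T₃/T₂) = 0.2879 L.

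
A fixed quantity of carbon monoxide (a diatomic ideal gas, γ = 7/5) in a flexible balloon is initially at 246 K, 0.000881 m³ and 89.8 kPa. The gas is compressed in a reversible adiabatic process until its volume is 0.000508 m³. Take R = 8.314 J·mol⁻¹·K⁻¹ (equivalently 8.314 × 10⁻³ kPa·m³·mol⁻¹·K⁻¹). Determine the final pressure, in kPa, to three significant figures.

Reversible adiabatic, γ = 7/5: T₂ = T₁·(V₁/V₂)^(γ−1) = 306.6 K; P₂ = P₁·(V₁/V₂)^γ = 194.1 kPa.

P₂ ≈ 194 kPa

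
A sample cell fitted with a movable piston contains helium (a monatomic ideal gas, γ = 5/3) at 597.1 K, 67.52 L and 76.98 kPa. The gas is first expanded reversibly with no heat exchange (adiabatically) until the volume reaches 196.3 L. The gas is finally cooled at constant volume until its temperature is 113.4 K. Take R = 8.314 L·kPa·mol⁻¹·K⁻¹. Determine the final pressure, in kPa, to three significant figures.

P₃ ≈ 5.03 kPa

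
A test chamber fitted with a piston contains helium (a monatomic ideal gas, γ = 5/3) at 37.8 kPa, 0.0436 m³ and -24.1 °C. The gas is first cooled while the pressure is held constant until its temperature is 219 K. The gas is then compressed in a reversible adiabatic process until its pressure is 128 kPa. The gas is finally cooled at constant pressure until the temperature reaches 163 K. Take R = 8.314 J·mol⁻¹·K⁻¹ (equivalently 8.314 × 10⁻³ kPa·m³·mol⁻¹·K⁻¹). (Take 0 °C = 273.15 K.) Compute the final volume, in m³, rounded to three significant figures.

V₄ ≈ 0.00843 m³

Convert: T₁ = 249.0 K.
P constant ⇒ V ∝ T: P₂ = P₁; V₂ = V₁·(T₂/T₁) = 0.03834 m³.
Adiabatic (γ = 5/3), T V^(γ−1) and P V^γ constant: T₃ = T₂·(P₃/P₂)^((γ−1)/γ) = 356.7 K; V₃ = V₂·(P₂/P₃)^(1/γ) = 0.01844 m³.
Isobaric, so V/T is constant: P₄ = P₃; V₄ = V₃·(T₄/T₃) = 0.008427 m³.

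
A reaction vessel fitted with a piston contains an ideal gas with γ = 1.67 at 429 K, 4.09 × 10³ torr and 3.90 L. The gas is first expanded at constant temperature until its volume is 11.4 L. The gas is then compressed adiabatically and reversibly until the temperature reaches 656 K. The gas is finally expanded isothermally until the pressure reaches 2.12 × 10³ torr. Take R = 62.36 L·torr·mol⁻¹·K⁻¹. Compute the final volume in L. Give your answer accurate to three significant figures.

Isothermal, so P V is constant: T₂ = T₁; P₂ = P₁·(V₁/V₂) = 1399 torr.
Reversible adiabatic, γ = 1.67: P₃ = P₂·(T₃/T₂)^(γ/(γ−1)) = 4033 torr; V₃ = V₂·(T₂/T₃)^(1/(γ−1)) = 6.048 L.
T constant ⇒ Boyle's law P V = const: T₄ = T₃; V₄ = V₃·(P₃/P₄) = 11.51 L.

V₄ ≈ 11.5 L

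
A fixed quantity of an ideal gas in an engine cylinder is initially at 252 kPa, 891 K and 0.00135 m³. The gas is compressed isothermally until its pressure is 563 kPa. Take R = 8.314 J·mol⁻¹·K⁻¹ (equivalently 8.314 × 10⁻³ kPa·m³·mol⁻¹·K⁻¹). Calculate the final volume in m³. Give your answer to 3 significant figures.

V₂ ≈ 0.000604 m³

Isothermal, so P V is constant: T₂ = T₁; V₂ = V₁·(P₁/P₂) = 0.0006043 m³.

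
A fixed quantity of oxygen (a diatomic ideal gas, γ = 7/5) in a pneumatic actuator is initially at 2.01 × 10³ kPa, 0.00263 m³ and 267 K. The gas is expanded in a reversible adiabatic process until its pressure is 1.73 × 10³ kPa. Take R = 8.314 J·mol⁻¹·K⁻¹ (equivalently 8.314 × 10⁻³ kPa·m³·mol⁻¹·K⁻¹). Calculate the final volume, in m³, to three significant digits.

V₂ ≈ 0.00293 m³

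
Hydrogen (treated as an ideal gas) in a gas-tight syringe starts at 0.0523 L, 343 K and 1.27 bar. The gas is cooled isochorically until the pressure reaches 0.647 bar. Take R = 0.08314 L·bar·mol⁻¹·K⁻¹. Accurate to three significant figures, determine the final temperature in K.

T₂ ≈ 175 K

Isochoric, so P/T is constant: V₂ = V₁; T₂ = T₁·(P₂/P₁) = 174.7 K.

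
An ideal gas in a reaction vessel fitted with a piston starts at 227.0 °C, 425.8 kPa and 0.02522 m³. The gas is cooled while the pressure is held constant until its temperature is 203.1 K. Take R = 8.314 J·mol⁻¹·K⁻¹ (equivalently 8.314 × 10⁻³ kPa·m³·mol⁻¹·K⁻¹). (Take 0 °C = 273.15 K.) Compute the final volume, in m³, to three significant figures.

V₂ ≈ 0.0102 m³

Convert: T₁ = 500.1 K.
Isobaric, so V/T is constant: P₂ = P₁; V₂ = V₁·(T₂/T₁) = 0.01024 m³.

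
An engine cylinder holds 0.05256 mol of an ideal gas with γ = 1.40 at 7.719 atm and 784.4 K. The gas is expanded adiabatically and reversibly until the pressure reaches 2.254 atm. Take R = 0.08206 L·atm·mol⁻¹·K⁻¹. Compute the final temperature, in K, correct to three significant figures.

From PV = nRT: V₁ = nRT₁/P₁ = 0.4383 L.
Reversible adiabatic, γ = 1.40: T₂ = T₁·(P₂/P₁)^((γ−1)/γ) = 551.8 K; V₂ = V₁·(P₁/P₂)^(1/γ) = 1.056 L.

T₂ ≈ 552 K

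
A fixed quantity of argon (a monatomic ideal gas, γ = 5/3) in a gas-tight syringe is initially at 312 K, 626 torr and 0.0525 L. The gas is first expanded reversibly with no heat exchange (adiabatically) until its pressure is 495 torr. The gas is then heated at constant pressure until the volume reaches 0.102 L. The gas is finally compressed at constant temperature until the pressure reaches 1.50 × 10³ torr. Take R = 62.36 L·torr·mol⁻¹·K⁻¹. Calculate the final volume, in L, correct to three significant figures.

V₄ ≈ 0.0337 L

Reversible adiabatic, γ = 5/3: T₂ = T₁·(P₂/P₁)^((γ−1)/γ) = 284.0 K; V₂ = V₁·(P₁/P₂)^(1/γ) = 0.06044 L.
P constant ⇒ V ∝ T: P₃ = P₂; T₃ = T₂·(V₃/V₂) = 479.3 K.
Isothermal, so P V is constant: T₄ = T₃; V₄ = V₃·(P₃/P₄) = 0.03366 L.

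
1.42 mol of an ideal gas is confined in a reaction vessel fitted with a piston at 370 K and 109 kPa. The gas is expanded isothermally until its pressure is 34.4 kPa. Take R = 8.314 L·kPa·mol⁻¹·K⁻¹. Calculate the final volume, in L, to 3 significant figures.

From PV = nRT: V₁ = nRT₁/P₁ = 40.08 L.
Isothermal, so P V is constant: T₂ = T₁; V₂ = V₁·(P₁/P₂) = 127.0 L.

V₂ ≈ 127 L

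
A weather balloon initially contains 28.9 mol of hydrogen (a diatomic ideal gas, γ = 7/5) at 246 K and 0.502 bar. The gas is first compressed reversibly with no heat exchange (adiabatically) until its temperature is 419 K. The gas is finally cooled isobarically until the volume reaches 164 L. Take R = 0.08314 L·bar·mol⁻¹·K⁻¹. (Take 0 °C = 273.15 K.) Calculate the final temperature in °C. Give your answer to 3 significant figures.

From PV = nRT: V₁ = nRT₁/P₁ = 1177 L.
Adiabatic (γ = 7/5), T V^(γ−1) and P V^γ constant: P₂ = P₁·(T₂/T₁)^(γ/(γ−1)) = 3.237 bar; V₂ = V₁·(T₁/T₂)^(1/(γ−1)) = 311.0 L.
P constant ⇒ V ∝ T: P₃ = P₂; T₃ = T₂·(V₃/V₂) = 221.0 K.

T₃ ≈ -52.2 °C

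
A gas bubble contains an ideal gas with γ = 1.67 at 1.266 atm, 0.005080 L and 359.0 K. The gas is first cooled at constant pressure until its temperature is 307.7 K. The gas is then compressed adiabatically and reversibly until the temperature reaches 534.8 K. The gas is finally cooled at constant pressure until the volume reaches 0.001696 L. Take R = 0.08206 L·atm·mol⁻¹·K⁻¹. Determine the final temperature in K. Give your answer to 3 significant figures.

T₄ ≈ 475 K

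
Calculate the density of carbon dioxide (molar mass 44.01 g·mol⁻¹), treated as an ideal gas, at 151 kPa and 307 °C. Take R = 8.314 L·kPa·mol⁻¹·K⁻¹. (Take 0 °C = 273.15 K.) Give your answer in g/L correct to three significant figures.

ρ = PM/(RT) = (151 × 44.01) / (8.314 × 580.1)

ρ ≈ 1.38 g/L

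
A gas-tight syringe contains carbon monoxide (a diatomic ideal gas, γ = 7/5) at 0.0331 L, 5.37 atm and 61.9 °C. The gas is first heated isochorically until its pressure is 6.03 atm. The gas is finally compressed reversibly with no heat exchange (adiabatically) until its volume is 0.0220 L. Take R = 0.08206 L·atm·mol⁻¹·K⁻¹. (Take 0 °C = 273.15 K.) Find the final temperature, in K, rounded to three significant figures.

T₃ ≈ 443 K

Convert: T₁ = 335.0 K.
Isochoric, so P/T is constant: V₂ = V₁; T₂ = T₁·(P₂/P₁) = 376.2 K.
Adiabatic (γ = 7/5), T V^(γ−1) and P V^γ constant: T₃ = T₂·(V₂/V₃)^(γ−1) = 443.0 K; P₃ = P₂·(V₂/V₃)^γ = 10.68 atm.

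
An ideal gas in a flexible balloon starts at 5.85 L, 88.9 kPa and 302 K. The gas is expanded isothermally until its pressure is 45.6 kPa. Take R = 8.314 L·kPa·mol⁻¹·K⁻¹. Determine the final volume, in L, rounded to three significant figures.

V₂ ≈ 11.4 L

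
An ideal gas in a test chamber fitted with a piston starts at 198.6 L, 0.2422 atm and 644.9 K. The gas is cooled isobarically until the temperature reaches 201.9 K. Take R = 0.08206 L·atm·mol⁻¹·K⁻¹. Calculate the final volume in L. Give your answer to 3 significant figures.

V₂ ≈ 62.2 L

P constant ⇒ V ∝ T: P₂ = P₁; V₂ = V₁·(T₂/T₁) = 62.18 L.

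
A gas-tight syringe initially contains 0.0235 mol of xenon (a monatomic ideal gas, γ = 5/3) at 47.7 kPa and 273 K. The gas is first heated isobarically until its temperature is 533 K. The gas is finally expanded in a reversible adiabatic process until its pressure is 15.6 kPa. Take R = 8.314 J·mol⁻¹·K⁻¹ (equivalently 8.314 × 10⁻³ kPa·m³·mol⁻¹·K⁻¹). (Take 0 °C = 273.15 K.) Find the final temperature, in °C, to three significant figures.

T₃ ≈ 67.7 °C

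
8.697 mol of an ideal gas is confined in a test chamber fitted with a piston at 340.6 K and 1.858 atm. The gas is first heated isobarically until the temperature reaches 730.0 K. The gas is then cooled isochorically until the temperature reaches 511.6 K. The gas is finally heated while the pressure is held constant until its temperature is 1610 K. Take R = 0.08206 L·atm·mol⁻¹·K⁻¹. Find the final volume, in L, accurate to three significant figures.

From PV = nRT: V₁ = nRT₁/P₁ = 130.8 L.
P constant ⇒ V ∝ T: P₂ = P₁; V₂ = V₁·(T₂/T₁) = 280.4 L.
Isochoric, so P/T is constant: V₃ = V₂; P₃ = P₂·(T₃/T₂) = 1.302 atm.
Isobaric, so V/T is constant: P₄ = P₃; V₄ = V₃·(T₄/T₃) = 882.4 L.

V₄ ≈ 882 L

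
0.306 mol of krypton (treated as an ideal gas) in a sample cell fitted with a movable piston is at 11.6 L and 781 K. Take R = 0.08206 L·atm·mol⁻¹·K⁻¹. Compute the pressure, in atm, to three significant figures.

PV = nRT ⇒ P = nRT/V = (0.306 × 0.08206 × 781) / 11.6

P ≈ 1.69 atm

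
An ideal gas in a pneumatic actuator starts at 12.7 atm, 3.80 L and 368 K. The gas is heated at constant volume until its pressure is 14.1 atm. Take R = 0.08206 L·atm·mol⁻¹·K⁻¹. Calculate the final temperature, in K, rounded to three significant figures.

T₂ ≈ 409 K

V constant ⇒ P ∝ T: V₂ = V₁; T₂ = T₁·(P₂/P₁) = 408.6 K.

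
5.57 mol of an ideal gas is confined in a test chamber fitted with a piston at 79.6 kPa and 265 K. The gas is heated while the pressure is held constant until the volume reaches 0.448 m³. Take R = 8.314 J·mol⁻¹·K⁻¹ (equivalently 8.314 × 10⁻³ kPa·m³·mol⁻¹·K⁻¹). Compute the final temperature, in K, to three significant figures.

T₂ ≈ 770 K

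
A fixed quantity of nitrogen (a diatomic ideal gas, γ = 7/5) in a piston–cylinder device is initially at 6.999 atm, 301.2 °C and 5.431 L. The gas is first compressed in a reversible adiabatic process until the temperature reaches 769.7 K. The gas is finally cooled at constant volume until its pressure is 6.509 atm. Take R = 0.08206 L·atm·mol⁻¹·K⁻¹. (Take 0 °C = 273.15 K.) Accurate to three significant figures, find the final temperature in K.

T₃ ≈ 257 K

Convert: T₁ = 574.3 K.
Adiabatic (γ = 7/5), T V^(γ−1) and P V^γ constant: P₂ = P₁·(T₂/T₁)^(γ/(γ−1)) = 19.50 atm; V₂ = V₁·(T₁/T₂)^(1/(γ−1)) = 2.612 L.
V constant ⇒ P ∝ T: V₃ = V₂; T₃ = T₂·(P₃/P₂) = 256.9 K.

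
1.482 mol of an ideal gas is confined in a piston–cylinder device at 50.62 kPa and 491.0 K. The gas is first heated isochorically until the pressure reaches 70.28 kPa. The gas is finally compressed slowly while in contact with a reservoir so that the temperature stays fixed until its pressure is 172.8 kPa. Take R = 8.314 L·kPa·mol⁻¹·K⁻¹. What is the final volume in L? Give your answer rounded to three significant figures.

V₃ ≈ 48.6 L

From PV = nRT: V₁ = nRT₁/P₁ = 119.5 L.
Isochoric, so P/T is constant: V₂ = V₁; T₂ = T₁·(P₂/P₁) = 681.7 K.
T constant ⇒ Boyle's law P V = const: T₃ = T₂; V₃ = V₂·(P₂/P₃) = 48.61 L.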